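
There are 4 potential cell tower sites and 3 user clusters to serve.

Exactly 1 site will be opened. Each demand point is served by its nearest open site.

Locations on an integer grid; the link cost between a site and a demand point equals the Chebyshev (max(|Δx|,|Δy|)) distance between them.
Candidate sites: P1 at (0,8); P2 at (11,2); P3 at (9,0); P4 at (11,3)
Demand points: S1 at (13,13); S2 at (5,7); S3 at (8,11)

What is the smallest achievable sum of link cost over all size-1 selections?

24

Open {P4}.
  S1→P4 10, S2→P4 6, S3→P4 8  ⇒ total 24.
Compare {P1}: total 26.
Compare {P2}: total 26.
No size-1 selection does better; minimum is 24.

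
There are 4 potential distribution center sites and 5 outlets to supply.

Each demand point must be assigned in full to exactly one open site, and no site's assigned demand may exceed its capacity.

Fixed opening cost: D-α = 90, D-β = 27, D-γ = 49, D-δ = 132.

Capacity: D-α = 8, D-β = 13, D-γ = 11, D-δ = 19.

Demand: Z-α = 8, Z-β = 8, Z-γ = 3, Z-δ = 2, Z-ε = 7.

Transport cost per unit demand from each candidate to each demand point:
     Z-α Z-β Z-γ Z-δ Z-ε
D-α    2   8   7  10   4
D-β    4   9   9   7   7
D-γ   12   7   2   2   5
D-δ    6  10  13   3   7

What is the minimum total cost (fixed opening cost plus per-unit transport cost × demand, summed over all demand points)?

Open {D-α, D-β, D-γ}; cheapest assignment that respects the capacities:
  D-α (cap 8, load 7): Z-ε — cost 7×4 = 28
  D-β (cap 13, load 10): Z-α, Z-δ — cost 8×4 + 2×7 = 46
  D-γ (cap 11, load 11): Z-β, Z-γ — cost 8×7 + 3×2 = 62
  Shipping 136, fixed 166 → total 302.
  Any other capacity-feasible assignment to {D-α, D-β, D-γ} ships for at least 136.
Compare {D-γ, D-δ}: its best feasible assignment gives total 346.
Compare {D-β, D-δ}: its best feasible assignment gives total 353.
Every other set of open sites that can feasibly serve all demand totals ≥ 346 even under its best assignment. Minimum: 302.

302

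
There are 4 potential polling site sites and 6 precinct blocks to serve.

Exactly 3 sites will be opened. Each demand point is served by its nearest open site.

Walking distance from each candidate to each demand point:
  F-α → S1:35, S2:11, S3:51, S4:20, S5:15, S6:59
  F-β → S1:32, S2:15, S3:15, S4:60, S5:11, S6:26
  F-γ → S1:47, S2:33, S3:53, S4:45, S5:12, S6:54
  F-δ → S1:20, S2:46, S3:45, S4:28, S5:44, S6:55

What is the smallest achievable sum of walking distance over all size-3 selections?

103

Open {F-α, F-β, F-δ}.
  S1→F-δ 20, S2→F-α 11, S3→F-β 15, S4→F-α 20, S5→F-β 11, S6→F-β 26  ⇒ total 103.
Compare {F-α, F-β, F-γ}: total 115.
Compare {F-β, F-γ, F-δ}: total 115.
No size-3 selection does better; minimum is 103.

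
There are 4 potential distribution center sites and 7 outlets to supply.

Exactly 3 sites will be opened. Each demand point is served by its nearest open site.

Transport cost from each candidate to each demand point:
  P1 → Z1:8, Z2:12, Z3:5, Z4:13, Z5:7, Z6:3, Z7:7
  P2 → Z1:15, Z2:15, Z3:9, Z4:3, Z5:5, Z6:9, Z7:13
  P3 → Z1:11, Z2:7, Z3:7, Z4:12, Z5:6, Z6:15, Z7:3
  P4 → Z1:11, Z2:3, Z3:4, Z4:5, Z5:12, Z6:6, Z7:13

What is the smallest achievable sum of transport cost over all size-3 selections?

32

Open {P1, P3, P4}.
  Z1→P1 8, Z2→P4 3, Z3→P4 4, Z4→P4 5, Z5→P3 6, Z6→P1 3, Z7→P3 3  ⇒ total 32.
Compare {P1, P2, P4}: total 33.
Compare {P1, P2, P3}: total 34.
No size-3 selection does better; minimum is 32.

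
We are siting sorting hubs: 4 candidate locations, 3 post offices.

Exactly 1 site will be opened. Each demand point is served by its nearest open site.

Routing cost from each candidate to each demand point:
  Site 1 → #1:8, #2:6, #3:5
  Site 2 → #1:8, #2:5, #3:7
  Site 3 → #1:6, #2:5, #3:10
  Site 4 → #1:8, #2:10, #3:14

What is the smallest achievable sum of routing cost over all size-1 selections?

Open {Site 1}.
  #1→Site 1 8, #2→Site 1 6, #3→Site 1 5  ⇒ total 19.
Compare {Site 2}: total 20.
Compare {Site 3}: total 21.
No size-1 selection does better; minimum is 19.

19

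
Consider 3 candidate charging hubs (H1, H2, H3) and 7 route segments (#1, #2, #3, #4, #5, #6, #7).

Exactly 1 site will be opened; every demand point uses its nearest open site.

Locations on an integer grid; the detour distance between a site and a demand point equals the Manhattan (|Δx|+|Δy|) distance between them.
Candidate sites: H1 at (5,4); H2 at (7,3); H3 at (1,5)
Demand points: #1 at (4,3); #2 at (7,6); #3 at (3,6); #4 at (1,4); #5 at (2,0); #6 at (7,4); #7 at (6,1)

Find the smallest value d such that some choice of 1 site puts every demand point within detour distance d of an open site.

7

Open {H1}.
  Farthest demand point is #5 at detour distance 7 (to H1); all others are ≤ 7.
With {H2} the worst case is 8.
With {H3} the worst case is 9.
No size-1 selection achieves below 7.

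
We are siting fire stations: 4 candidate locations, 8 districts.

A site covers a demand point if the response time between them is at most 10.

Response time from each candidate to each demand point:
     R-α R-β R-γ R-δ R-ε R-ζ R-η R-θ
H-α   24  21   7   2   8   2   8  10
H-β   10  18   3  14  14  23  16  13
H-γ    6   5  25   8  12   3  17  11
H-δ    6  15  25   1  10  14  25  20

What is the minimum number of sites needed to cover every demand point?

Coverage sets (demand points within 10 of each site):
  H-α: {R-γ, R-δ, R-ε, R-ζ, R-η, R-θ}
  H-β: {R-α, R-γ}
  H-γ: {R-α, R-β, R-δ, R-ζ}
  H-δ: {R-α, R-δ, R-ε}
No single site covers all 8 demand points.
But {H-α, H-γ} covers everything, so the minimum is 2.

2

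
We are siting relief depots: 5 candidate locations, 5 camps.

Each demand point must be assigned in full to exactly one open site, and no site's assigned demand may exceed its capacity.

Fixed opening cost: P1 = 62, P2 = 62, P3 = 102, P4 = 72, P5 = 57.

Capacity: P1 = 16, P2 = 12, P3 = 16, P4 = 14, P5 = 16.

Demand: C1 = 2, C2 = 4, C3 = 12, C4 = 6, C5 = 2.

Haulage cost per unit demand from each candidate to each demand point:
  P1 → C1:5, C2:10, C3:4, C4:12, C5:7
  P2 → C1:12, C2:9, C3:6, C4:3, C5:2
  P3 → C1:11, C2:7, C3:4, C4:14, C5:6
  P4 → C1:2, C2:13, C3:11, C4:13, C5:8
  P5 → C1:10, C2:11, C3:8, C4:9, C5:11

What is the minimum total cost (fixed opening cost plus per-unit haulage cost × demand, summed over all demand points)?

240

Open {P1, P2}; cheapest assignment that respects the capacities:
  P1 (cap 16, load 14): C1, C3 — cost 2×5 + 12×4 = 58
  P2 (cap 12, load 12): C2, C4, C5 — cost 4×9 + 6×3 + 2×2 = 58
  Shipping 116, fixed 124 → total 240.
  Any other capacity-feasible assignment to {P1, P2} ships for at least 116.
Compare {P2, P3}: its best feasible assignment gives total 286.
Compare {P1, P5}: its best feasible assignment gives total 289.
Every other set of open sites that can feasibly serve all demand totals ≥ 286 even under its best assignment. Minimum: 240.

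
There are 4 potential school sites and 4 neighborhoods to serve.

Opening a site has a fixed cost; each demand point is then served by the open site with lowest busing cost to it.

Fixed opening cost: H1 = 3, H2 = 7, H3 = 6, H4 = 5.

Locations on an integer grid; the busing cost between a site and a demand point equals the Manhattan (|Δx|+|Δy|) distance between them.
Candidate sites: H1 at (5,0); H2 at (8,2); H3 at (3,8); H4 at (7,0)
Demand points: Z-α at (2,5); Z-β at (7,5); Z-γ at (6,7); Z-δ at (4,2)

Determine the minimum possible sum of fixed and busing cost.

Open {H1, H3}: assign each demand point to its cheapest open site.
  Z-α→H3 4, Z-β→H1 7, Z-γ→H3 4, Z-δ→H1 3
  busing cost 18, fixed 9 → total 27.
Compare {H3}: busing cost 22 + fixed 6 = 28.
Compare {H1}: busing cost 26 + fixed 3 = 29.
Compare {H2, H3}: busing cost 16 + fixed 13 = 29.
All other subsets cost ≥ 28. Minimum total cost: 27.

27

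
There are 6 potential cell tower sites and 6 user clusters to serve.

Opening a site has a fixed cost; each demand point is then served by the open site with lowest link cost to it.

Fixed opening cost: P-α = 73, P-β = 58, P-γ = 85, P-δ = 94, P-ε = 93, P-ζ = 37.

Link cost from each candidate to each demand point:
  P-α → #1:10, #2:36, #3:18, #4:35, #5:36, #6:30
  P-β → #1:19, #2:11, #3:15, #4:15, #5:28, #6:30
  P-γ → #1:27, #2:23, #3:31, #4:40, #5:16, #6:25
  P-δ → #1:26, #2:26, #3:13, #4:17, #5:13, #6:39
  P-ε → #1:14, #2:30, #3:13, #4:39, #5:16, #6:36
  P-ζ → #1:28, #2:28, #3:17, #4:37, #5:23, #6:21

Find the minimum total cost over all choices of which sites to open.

Open {P-β}: assign each demand point to its cheapest open site.
  #1→P-β 19, #2→P-β 11, #3→P-β 15, #4→P-β 15, #5→P-β 28, #6→P-β 30
  link cost 118, fixed 58 → total 176.
Compare {P-ζ}: link cost 154 + fixed 37 = 191.
Compare {P-β, P-ζ}: link cost 104 + fixed 95 = 199.
Compare {P-δ}: link cost 134 + fixed 94 = 228.
All other subsets cost ≥ 191. Minimum total cost: 176.

176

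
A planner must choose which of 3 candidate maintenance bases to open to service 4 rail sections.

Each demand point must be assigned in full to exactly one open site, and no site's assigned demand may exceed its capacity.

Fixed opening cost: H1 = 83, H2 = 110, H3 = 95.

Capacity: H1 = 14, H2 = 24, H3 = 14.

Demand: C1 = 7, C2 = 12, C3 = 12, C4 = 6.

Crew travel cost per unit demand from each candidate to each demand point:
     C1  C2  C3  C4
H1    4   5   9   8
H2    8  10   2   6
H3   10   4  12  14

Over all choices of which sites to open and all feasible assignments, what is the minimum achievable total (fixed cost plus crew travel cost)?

Open {H1, H2}; cheapest assignment that respects the capacities:
  H1 (cap 14, load 13): C1, C4 — cost 7×4 + 6×8 = 76
  H2 (cap 24, load 24): C2, C3 — cost 12×10 + 12×2 = 144
  Shipping 220, fixed 193 → total 413.
  Any other capacity-feasible assignment to {H1, H2} ships for at least 220.
Compare {H1, H2, H3}: its best feasible assignment gives total 424.
Compare {H2, H3}: its best feasible assignment gives total 503.
Every other set of open sites that can feasibly serve all demand totals ≥ 424 even under its best assignment. Minimum: 413.

413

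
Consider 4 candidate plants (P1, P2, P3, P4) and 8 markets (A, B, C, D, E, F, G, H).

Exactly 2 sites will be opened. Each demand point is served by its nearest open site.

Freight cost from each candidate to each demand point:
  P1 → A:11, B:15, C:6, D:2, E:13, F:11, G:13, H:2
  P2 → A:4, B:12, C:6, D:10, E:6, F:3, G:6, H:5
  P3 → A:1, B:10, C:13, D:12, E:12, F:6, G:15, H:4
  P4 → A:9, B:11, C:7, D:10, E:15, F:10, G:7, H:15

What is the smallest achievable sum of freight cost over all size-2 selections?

41

Open {P1, P2}.
  A→P2 4, B→P2 12, C→P1 6, D→P1 2, E→P2 6, F→P2 3, G→P2 6, H→P1 2  ⇒ total 41.
Compare {P2, P3}: total 46.
Compare {P2, P4}: total 51.
No size-2 selection does better; minimum is 41.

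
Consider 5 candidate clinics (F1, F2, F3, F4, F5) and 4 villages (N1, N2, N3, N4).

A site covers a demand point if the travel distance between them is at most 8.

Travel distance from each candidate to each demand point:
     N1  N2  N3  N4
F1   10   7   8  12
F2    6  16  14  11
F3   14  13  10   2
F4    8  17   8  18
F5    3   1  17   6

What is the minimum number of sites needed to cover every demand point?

Coverage sets (demand points within 8 of each site):
  F1: {N2, N3}
  F2: {N1}
  F3: {N4}
  F4: {N1, N3}
  F5: {N1, N2, N4}
No single site covers all 4 demand points.
But {F1, F5} covers everything, so the minimum is 2.

2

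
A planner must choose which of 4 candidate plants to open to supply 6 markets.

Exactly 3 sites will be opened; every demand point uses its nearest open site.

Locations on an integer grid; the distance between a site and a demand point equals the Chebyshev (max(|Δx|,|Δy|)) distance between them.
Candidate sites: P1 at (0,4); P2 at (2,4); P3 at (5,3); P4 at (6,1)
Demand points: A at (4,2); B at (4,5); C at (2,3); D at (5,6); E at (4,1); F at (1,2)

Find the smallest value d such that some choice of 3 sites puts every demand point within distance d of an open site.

3

Open {P1, P2, P3}.
  Farthest demand point is D at distance 3 (to P2); all others are ≤ 3.
With {P1, P2, P4} the worst case is 3.
With {P1, P3, P4} the worst case is 3.
No size-3 selection achieves below 3.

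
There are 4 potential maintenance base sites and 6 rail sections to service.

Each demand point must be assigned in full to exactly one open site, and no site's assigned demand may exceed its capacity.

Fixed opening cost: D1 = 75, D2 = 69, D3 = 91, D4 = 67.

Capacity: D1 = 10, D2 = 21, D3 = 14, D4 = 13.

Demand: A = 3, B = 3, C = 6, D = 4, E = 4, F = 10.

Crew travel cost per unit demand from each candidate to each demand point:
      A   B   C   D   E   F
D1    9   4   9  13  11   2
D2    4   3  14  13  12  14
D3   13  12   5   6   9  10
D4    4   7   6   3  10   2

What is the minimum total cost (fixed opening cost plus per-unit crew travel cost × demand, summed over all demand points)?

348

Open {D1, D2, D4}; cheapest assignment that respects the capacities:
  D1 (cap 10, load 10): F — cost 10×2 = 20
  D2 (cap 21, load 10): A, B, E — cost 3×4 + 3×3 + 4×12 = 69
  D4 (cap 13, load 10): C, D — cost 6×6 + 4×3 = 48
  Shipping 137, fixed 211 → total 348.
  Any other capacity-feasible assignment to {D1, D2, D4} ships for at least 137.
Compare {D2, D3, D4}: its best feasible assignment gives total 358.
Compare {D2, D4}: its best feasible assignment gives total 361.
Every other set of open sites that can feasibly serve all demand totals ≥ 358 even under its best assignment. Minimum: 348.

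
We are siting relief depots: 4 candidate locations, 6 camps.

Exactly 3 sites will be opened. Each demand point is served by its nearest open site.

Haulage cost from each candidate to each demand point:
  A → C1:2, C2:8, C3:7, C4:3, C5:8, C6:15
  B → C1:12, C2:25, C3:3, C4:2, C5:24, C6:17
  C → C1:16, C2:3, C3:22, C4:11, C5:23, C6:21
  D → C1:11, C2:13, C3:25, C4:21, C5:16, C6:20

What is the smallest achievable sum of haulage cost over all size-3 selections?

Open {A, B, C}.
  C1→A 2, C2→C 3, C3→B 3, C4→B 2, C5→A 8, C6→A 15  ⇒ total 33.
Compare {A, B, D}: total 38.
Compare {A, C, D}: total 38.
No size-3 selection does better; minimum is 33.

33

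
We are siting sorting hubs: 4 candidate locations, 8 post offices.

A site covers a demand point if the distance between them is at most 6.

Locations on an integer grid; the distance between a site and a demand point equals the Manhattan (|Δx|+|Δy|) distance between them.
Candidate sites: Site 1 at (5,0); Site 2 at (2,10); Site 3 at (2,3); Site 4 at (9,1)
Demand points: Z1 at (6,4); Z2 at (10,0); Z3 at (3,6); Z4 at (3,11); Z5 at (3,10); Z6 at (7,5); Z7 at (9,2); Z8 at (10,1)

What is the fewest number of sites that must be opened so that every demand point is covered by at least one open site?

Coverage sets (demand points within 6 of each site):
  Site 1: {Z1, Z2, Z7, Z8}
  Site 2: {Z3, Z4, Z5}
  Site 3: {Z1, Z3}
  Site 4: {Z1, Z2, Z6, Z7, Z8}
No single site covers all 8 demand points.
But {Site 2, Site 4} covers everything, so the minimum is 2.

2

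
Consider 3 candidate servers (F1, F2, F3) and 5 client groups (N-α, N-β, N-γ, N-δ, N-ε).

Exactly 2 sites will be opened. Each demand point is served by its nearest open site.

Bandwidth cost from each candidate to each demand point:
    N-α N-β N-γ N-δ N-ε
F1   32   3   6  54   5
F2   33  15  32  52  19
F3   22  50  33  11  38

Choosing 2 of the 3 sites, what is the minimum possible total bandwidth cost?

47

Open {F1, F3}.
  N-α→F3 22, N-β→F1 3, N-γ→F1 6, N-δ→F3 11, N-ε→F1 5  ⇒ total 47.
Compare {F1, F2}: total 98.
Compare {F2, F3}: total 99.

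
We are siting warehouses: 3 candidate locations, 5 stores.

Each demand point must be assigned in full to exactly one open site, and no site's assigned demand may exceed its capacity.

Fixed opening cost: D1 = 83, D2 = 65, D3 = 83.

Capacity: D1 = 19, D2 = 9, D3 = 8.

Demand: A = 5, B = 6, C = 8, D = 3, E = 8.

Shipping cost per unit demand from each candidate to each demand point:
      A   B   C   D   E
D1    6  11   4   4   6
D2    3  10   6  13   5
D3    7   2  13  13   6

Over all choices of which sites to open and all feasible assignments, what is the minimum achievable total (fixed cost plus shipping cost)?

Open {D1, D2, D3}; cheapest assignment that respects the capacities:
  D1 (cap 19, load 19): C, D, E — cost 8×4 + 3×4 + 8×6 = 92
  D2 (cap 9, load 5): A — cost 5×3 = 15
  D3 (cap 8, load 6): B — cost 6×2 = 12
  Shipping 119, fixed 231 → total 350.
  Any other capacity-feasible assignment to {D1, D2, D3} ships for at least 119.
Total demand is 30 and no other set of sites has combined capacity ≥ 30, so {D1, D2, D3} is the only feasible choice of open sites. Minimum: 350.

350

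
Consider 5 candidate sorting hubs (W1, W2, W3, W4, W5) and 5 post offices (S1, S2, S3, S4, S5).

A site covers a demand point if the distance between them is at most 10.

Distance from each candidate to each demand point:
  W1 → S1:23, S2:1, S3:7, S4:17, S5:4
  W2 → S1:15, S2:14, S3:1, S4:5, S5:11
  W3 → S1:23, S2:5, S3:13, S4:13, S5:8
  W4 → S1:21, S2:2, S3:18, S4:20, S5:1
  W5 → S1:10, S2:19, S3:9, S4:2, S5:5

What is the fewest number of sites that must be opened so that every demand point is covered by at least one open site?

2

Coverage sets (demand points within 10 of each site):
  W1: {S2, S3, S5}
  W2: {S3, S4}
  W3: {S2, S5}
  W4: {S2, S5}
  W5: {S1, S3, S4, S5}
No single site covers all 5 demand points.
But {W1, W5} covers everything, so the minimum is 2.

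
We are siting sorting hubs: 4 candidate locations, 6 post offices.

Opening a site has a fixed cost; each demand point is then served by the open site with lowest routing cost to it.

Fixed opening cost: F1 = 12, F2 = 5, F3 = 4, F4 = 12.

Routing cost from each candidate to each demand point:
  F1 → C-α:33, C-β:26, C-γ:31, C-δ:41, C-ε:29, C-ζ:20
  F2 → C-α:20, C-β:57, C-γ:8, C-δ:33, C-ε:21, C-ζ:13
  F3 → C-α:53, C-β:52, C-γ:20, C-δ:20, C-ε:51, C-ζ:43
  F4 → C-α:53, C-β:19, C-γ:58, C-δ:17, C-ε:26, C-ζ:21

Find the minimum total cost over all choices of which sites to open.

115

Open {F2, F4}: assign each demand point to its cheapest open site.
  C-α→F2 20, C-β→F4 19, C-γ→F2 8, C-δ→F4 17, C-ε→F2 21, C-ζ→F2 13
  routing cost 98, fixed 17 → total 115.
Compare {F2, F3, F4}: routing cost 98 + fixed 21 = 119.
Compare {F1, F2, F4}: routing cost 98 + fixed 29 = 127.
Compare {F1, F2, F3}: routing cost 108 + fixed 21 = 129.
All other subsets cost ≥ 119. Minimum total cost: 115.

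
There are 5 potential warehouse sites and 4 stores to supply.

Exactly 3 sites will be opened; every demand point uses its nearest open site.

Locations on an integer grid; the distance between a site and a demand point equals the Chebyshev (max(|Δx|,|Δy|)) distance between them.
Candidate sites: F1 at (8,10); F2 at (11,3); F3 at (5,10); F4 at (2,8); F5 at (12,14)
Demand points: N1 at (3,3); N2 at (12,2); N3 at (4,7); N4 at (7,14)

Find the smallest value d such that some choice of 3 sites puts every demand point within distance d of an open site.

5

Open {F1, F2, F4}.
  Farthest demand point is N1 at distance 5 (to F4); all others are ≤ 5.
With {F2, F3, F4} the worst case is 5.
With {F2, F4, F5} the worst case is 5.
No size-3 selection achieves below 5.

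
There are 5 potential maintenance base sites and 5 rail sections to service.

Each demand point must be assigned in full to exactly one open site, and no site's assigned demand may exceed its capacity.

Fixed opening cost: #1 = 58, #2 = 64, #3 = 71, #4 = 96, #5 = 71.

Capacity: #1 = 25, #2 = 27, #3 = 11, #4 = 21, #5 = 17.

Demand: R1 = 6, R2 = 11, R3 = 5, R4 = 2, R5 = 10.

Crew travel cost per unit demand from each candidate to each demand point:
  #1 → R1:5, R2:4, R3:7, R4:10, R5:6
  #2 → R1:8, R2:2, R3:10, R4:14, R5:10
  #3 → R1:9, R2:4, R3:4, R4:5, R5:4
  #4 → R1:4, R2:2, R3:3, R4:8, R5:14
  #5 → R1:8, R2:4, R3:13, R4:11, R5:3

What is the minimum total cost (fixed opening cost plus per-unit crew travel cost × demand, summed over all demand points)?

Open {#1, #5}; cheapest assignment that respects the capacities:
  #1 (cap 25, load 24): R1, R2, R3, R4 — cost 6×5 + 11×4 + 5×7 + 2×10 = 129
  #5 (cap 17, load 10): R5 — cost 10×3 = 30
  Shipping 159, fixed 129 → total 288.
  Any other capacity-feasible assignment to {#1, #5} ships for at least 159.
Compare {#1, #2}: its best feasible assignment gives total 289.
Compare {#1, #4}: its best feasible assignment gives total 297.
Every other set of open sites that can feasibly serve all demand totals ≥ 289 even under its best assignment. Minimum: 288.

288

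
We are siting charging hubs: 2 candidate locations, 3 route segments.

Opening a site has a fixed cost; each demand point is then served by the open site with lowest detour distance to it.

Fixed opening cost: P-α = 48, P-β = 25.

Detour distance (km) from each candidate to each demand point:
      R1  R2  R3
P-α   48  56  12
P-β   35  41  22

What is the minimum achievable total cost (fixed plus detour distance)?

Open {P-β}: assign each demand point to its cheapest open site.
  R1→P-β 35, R2→P-β 41, R3→P-β 22
  detour distance 98, fixed 25 → total 123.
Compare {P-α, P-β}: detour distance 88 + fixed 73 = 161.
Compare {P-α}: detour distance 116 + fixed 48 = 164.

123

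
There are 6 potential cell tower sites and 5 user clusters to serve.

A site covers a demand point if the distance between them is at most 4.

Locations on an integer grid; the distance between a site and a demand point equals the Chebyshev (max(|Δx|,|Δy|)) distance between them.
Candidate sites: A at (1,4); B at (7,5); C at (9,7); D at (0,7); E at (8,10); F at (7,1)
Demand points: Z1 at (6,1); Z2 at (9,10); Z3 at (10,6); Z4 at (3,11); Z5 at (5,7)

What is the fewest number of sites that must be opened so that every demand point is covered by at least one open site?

3

Coverage sets (demand points within 4 of each site):
  A: {Z5}
  B: {Z1, Z3, Z5}
  C: {Z2, Z3, Z5}
  D: {Z4}
  E: {Z2, Z3, Z5}
  F: {Z1}
No 2 sites suffice: every size-2 union leaves at least one demand point uncovered.
But {B, C, D} covers everything, so the minimum is 3.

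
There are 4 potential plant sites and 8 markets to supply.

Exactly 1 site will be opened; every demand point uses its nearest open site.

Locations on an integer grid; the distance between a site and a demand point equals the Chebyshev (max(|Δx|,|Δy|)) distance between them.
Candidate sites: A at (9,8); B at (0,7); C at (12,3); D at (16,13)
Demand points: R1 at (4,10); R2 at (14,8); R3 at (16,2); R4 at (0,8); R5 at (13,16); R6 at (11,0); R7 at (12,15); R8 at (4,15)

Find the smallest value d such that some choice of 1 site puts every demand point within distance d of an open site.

9

Open {A}.
  Farthest demand point is R4 at distance 9 (to A); all others are ≤ 9.
With {C} the worst case is 13.
With {B} the worst case is 16.
No size-1 selection achieves below 9.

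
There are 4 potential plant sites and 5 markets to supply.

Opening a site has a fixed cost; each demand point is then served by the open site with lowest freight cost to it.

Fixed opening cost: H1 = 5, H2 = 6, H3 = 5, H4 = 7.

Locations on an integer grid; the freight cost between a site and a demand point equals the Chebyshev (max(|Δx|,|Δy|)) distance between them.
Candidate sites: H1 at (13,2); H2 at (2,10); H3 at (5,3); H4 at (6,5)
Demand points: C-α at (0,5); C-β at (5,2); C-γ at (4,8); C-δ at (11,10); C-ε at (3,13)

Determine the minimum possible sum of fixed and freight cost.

29

Open {H2, H3}: assign each demand point to its cheapest open site.
  C-α→H2 5, C-β→H3 1, C-γ→H2 2, C-δ→H3 7, C-ε→H2 3
  freight cost 18, fixed 11 → total 29.
Compare {H2, H4}: freight cost 18 + fixed 13 = 31.
Compare {H4}: freight cost 25 + fixed 7 = 32.
Compare {H2}: freight cost 27 + fixed 6 = 33.
All other subsets cost ≥ 31. Minimum total cost: 29.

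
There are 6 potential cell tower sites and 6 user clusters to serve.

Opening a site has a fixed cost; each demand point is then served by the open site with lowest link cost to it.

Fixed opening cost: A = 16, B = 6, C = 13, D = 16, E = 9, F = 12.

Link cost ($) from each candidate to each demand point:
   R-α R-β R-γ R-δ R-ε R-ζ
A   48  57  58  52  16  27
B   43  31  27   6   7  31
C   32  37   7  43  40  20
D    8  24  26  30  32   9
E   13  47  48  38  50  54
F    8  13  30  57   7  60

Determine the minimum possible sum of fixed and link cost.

92

Open {B, C, F}: assign each demand point to its cheapest open site.
  R-α→F 8, R-β→F 13, R-γ→C 7, R-δ→B 6, R-ε→B 7, R-ζ→C 20
  link cost 61, fixed 31 → total 92.
Compare {B, C, D}: link cost 61 + fixed 35 = 96.
Compare {B, C, D, F}: link cost 50 + fixed 47 = 97.
Compare {B, C, E, F}: link cost 61 + fixed 40 = 101.
All other subsets cost ≥ 96. Minimum total cost: 92.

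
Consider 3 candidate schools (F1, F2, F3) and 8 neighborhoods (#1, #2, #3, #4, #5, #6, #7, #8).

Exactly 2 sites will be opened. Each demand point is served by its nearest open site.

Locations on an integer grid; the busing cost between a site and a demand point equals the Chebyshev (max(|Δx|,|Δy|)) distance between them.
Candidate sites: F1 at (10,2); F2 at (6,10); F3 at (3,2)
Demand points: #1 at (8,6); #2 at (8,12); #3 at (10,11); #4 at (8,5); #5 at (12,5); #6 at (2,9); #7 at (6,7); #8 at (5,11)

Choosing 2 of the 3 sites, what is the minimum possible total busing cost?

24

Open {F1, F2}.
  #1→F1 4, #2→F2 2, #3→F2 4, #4→F1 3, #5→F1 3, #6→F2 4, #7→F2 3, #8→F2 1  ⇒ total 24.
Compare {F2, F3}: total 29.
Compare {F1, F3}: total 50.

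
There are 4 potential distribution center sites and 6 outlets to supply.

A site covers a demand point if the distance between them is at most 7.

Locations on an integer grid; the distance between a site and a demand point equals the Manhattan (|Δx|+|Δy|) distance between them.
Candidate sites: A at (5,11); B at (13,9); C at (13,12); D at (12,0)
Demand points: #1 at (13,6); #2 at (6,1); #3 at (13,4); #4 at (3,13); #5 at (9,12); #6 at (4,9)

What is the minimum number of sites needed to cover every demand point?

Coverage sets (demand points within 7 of each site):
  A: {#4, #5, #6}
  B: {#1, #3, #5}
  C: {#1, #5}
  D: {#1, #2, #3}
No single site covers all 6 demand points.
But {A, D} covers everything, so the minimum is 2.

2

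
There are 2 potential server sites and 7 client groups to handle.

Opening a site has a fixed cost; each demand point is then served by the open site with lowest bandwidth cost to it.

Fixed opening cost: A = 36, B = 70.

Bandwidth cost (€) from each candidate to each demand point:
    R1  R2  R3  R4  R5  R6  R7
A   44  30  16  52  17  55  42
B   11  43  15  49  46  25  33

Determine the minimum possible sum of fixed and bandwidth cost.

286

Open {A, B}: assign each demand point to its cheapest open site.
  R1→B 11, R2→A 30, R3→B 15, R4→B 49, R5→A 17, R6→B 25, R7→B 33
  bandwidth cost 180, fixed 106 → total 286.
Compare {A}: bandwidth cost 256 + fixed 36 = 292.
Compare {B}: bandwidth cost 222 + fixed 70 = 292.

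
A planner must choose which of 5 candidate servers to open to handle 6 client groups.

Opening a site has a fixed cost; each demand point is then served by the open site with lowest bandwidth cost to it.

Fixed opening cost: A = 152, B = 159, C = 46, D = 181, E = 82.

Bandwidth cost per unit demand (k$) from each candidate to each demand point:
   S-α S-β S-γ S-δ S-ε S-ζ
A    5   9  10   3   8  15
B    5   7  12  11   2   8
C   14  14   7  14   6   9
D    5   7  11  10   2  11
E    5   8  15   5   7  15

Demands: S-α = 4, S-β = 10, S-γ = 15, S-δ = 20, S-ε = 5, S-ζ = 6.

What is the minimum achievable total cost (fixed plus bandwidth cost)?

517

Open {C, E}: assign each demand point to its cheapest open site.
  S-α→E 4×5=20, S-β→E 10×8=80, S-γ→C 15×7=105, S-δ→E 20×5=100, S-ε→C 5×6=30, S-ζ→C 6×9=54
  bandwidth cost 389, fixed 128 → total 517.
Compare {A, C}: bandwidth cost 359 + fixed 198 = 557.
Compare {A}: bandwidth cost 450 + fixed 152 = 602.
Compare {A, C, E}: bandwidth cost 349 + fixed 280 = 629.
All other subsets cost ≥ 557. Minimum total cost: 517.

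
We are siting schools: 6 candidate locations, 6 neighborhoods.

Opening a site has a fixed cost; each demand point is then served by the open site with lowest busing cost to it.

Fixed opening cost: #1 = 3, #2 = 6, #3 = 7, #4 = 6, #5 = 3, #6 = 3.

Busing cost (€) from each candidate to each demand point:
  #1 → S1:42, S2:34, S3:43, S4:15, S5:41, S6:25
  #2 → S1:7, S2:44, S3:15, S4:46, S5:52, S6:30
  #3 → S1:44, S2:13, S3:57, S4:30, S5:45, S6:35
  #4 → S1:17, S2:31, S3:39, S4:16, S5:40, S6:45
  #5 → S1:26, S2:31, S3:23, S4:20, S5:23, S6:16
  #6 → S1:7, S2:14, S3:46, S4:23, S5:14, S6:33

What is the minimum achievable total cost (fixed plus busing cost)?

Open {#1, #2, #5, #6}: assign each demand point to its cheapest open site.
  S1→#2 7, S2→#6 14, S3→#2 15, S4→#1 15, S5→#6 14, S6→#5 16
  busing cost 81, fixed 15 → total 96.
Compare {#1, #5, #6}: busing cost 89 + fixed 9 = 98.
Compare {#2, #5, #6}: busing cost 86 + fixed 12 = 98.
Compare {#5, #6}: busing cost 94 + fixed 6 = 100.
All other subsets cost ≥ 98. Minimum total cost: 96.

96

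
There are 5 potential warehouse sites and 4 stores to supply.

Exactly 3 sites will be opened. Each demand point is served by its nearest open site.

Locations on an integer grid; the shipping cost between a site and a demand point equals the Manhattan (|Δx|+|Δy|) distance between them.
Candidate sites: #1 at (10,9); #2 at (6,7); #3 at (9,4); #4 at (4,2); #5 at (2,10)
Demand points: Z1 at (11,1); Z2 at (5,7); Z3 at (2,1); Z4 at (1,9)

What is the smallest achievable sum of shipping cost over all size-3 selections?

Open {#2, #4, #5}.
  Z1→#4 8, Z2→#2 1, Z3→#4 3, Z4→#5 2  ⇒ total 14.
Compare {#2, #3, #4}: total 16.
Compare {#3, #4, #5}: total 16.
No size-3 selection does better; minimum is 14.

14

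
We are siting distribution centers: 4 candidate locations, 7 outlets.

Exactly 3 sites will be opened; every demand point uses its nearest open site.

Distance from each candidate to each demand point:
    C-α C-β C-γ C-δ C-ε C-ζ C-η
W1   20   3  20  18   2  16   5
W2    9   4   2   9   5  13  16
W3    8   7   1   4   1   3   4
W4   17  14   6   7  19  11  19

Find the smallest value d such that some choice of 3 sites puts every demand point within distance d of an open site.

Open {W1, W2, W3}.
  Farthest demand point is C-α at distance 8 (to W3); all others are ≤ 8.
With {W1, W3, W4} the worst case is 8.
With {W2, W3, W4} the worst case is 8.
No size-3 selection achieves below 8.

8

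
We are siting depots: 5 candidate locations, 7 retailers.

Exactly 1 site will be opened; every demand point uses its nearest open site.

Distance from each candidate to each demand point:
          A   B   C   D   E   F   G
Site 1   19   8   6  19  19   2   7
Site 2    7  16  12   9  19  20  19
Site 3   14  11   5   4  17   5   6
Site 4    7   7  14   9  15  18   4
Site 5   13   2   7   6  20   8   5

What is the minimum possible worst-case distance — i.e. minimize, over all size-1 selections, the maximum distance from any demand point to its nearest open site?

17

Open {Site 3}.
  Farthest demand point is E at distance 17 (to Site 3); all others are ≤ 17.
With {Site 4} the worst case is 18.
With {Site 1} the worst case is 19.
No size-1 selection achieves below 17.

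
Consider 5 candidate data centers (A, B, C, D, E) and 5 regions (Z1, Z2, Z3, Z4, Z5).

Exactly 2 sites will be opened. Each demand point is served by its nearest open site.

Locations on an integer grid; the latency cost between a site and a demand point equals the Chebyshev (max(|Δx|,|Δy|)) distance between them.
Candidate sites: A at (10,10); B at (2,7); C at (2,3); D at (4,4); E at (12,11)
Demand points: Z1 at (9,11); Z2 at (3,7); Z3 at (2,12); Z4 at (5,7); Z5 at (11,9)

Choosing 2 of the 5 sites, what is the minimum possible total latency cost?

Open {A, B}.
  Z1→A 1, Z2→B 1, Z3→B 5, Z4→B 3, Z5→A 1  ⇒ total 11.
Compare {B, E}: total 14.
Compare {A, D}: total 16.
No size-2 selection does better; minimum is 11.

11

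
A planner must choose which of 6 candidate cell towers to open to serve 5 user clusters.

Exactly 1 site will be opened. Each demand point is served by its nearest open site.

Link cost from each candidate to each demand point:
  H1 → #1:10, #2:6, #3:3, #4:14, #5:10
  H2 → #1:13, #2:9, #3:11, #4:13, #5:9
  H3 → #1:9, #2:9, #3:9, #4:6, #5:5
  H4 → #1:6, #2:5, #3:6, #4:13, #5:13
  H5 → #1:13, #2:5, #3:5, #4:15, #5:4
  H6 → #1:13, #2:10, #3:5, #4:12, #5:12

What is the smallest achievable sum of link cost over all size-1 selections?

Open {H3}.
  #1→H3 9, #2→H3 9, #3→H3 9, #4→H3 6, #5→H3 5  ⇒ total 38.
Compare {H5}: total 42.
Compare {H1}: total 43.
No size-1 selection does better; minimum is 38.

38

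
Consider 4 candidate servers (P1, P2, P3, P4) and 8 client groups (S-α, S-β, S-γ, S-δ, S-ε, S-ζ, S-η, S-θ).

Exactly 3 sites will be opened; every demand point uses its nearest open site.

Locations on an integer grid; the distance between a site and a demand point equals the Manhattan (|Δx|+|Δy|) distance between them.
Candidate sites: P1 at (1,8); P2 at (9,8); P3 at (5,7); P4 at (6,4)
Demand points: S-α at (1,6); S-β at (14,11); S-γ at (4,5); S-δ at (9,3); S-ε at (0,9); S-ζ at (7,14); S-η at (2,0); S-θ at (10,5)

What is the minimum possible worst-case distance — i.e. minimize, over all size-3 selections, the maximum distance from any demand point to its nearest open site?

Open {P1, P2, P4}.
  Farthest demand point is S-β at distance 8 (to P2); all others are ≤ 8.
With {P2, P3, P4} the worst case is 8.
With {P1, P2, P3} the worst case is 9.
No size-3 selection achieves below 8.

8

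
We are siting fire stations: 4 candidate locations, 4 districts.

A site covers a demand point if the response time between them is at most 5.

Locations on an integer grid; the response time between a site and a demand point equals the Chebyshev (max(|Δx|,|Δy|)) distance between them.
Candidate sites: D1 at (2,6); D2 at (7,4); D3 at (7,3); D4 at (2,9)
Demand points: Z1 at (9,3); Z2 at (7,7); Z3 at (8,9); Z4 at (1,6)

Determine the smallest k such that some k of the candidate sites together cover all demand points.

2

Coverage sets (demand points within 5 of each site):
  D1: {Z2, Z4}
  D2: {Z1, Z2, Z3}
  D3: {Z1, Z2}
  D4: {Z2, Z4}
No single site covers all 4 demand points.
But {D1, D2} covers everything, so the minimum is 2.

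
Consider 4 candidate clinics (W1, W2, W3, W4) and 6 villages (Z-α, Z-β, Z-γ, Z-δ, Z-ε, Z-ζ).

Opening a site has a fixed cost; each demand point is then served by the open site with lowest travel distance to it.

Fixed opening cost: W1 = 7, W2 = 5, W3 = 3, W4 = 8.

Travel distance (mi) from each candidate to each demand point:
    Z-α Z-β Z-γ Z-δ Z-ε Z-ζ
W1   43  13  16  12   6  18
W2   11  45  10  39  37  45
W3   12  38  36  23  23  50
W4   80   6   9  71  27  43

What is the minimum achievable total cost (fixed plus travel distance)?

Open {W1, W3, W4}: assign each demand point to its cheapest open site.
  Z-α→W3 12, Z-β→W4 6, Z-γ→W4 9, Z-δ→W1 12, Z-ε→W1 6, Z-ζ→W1 18
  travel distance 63, fixed 18 → total 81.
Compare {W1, W2}: travel distance 70 + fixed 12 = 82.
Compare {W1, W2, W4}: travel distance 62 + fixed 20 = 82.
Compare {W1, W2, W3}: travel distance 70 + fixed 15 = 85.
All other subsets cost ≥ 82. Minimum total cost: 81.

81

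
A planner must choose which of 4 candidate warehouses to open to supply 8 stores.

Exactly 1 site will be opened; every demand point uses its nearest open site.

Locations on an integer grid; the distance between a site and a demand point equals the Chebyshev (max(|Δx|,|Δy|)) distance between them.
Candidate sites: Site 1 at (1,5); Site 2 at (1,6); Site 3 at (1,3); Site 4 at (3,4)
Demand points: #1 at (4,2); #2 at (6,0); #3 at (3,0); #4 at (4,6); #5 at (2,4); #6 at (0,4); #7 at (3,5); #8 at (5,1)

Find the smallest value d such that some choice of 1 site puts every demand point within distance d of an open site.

4

Open {Site 4}.
  Farthest demand point is #2 at distance 4 (to Site 4); all others are ≤ 4.
With {Site 1} the worst case is 5.
With {Site 3} the worst case is 5.
No size-1 selection achieves below 4.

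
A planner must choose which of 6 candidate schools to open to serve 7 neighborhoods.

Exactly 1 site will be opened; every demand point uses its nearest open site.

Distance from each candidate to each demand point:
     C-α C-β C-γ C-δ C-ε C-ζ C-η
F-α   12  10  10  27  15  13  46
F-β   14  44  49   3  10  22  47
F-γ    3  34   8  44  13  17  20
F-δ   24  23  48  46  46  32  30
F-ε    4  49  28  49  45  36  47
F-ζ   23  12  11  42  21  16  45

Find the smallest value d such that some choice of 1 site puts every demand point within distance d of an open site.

Open {F-γ}.
  Farthest demand point is C-δ at distance 44 (to F-γ); all others are ≤ 44.
With {F-ζ} the worst case is 45.
With {F-α} the worst case is 46.
No size-1 selection achieves below 44.

44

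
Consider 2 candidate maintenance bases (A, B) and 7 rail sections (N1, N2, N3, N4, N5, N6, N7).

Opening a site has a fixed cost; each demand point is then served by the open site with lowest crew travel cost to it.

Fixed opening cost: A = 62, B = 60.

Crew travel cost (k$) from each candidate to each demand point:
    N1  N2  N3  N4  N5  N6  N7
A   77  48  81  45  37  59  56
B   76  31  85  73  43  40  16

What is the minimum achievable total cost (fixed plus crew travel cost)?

424

Open {B}: assign each demand point to its cheapest open site.
  N1→B 76, N2→B 31, N3→B 85, N4→B 73, N5→B 43, N6→B 40, N7→B 16
  crew travel cost 364, fixed 60 → total 424.
Compare {A, B}: crew travel cost 326 + fixed 122 = 448.
Compare {A}: crew travel cost 403 + fixed 62 = 465.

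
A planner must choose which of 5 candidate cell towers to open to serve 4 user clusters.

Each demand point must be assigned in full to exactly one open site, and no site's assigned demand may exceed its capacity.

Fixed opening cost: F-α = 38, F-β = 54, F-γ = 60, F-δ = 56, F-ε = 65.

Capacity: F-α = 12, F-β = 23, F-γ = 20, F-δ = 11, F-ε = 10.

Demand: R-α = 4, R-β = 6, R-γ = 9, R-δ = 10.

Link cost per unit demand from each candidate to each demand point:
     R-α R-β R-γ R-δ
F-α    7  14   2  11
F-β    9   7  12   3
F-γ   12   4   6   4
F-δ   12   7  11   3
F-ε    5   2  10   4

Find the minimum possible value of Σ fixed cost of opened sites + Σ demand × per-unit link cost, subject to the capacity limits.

218

Open {F-α, F-β}; cheapest assignment that respects the capacities:
  F-α (cap 12, load 9): R-γ — cost 9×2 = 18
  F-β (cap 23, load 20): R-α, R-β, R-δ — cost 4×9 + 6×7 + 10×3 = 108
  Shipping 126, fixed 92 → total 218.
  Any other capacity-feasible assignment to {F-α, F-β} ships for at least 126.
Compare {F-α, F-γ}: its best feasible assignment gives total 228.
Compare {F-α, F-β, F-ε}: its best feasible assignment gives total 237.
Every other set of open sites that can feasibly serve all demand totals ≥ 228 even under its best assignment. Minimum: 218.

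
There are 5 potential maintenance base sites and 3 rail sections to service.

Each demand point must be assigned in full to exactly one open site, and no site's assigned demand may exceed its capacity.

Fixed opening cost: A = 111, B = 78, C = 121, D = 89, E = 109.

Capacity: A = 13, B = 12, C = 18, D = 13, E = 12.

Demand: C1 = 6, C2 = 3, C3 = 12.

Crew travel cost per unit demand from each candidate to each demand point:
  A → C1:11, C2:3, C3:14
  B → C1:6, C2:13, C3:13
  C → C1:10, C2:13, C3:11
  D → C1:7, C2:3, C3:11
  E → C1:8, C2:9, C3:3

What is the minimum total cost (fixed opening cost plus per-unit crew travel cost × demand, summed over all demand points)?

285

Open {D, E}; cheapest assignment that respects the capacities:
  D (cap 13, load 9): C1, C2 — cost 6×7 + 3×3 = 51
  E (cap 12, load 12): C3 — cost 12×3 = 36
  Shipping 87, fixed 198 → total 285.
  Any other capacity-feasible assignment to {D, E} ships for at least 87.
Compare {B, E}: its best feasible assignment gives total 298.
Compare {A, E}: its best feasible assignment gives total 331.
Every other set of open sites that can feasibly serve all demand totals ≥ 298 even under its best assignment. Minimum: 285.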